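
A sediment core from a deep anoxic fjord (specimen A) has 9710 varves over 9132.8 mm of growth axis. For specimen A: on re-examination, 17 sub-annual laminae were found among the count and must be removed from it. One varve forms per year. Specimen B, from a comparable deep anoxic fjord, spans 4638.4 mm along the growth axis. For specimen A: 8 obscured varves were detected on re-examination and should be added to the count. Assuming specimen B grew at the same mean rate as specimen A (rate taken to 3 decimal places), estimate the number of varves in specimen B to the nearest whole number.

4929 varves

Specimen A: correcting the raw count gives 9710 − 17 + 8 = 9701 true varves.
A: Mean rate = 9132.8 mm / 9701 years ≈ 0.941 mm per year.
For B, 4638.4 / 0.941 = 4929.22 years ≈ 4929 varves.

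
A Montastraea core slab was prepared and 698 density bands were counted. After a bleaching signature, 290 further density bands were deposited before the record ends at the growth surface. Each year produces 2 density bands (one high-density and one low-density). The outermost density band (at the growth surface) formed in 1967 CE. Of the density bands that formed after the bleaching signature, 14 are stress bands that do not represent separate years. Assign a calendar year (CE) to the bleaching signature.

1829 CE

There are 290 density bands younger than the bleaching signature.
Removing the 14 false density bands leaves 290 − 14 = 276 true density bands beyond the bleaching signature.
With 2 density bands per year, 276 / 2 = 138 years.
Counting back 138 years from 1967 CE places the bleaching signature in 1967 − 138 = 1829 CE.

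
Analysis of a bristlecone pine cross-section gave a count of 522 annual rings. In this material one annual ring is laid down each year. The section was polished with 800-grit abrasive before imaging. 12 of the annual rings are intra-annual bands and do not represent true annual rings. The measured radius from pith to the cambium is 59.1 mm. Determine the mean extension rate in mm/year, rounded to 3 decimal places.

0.116 mm/year

Correcting the raw count gives 522 − 12 = 510 true annual rings.
Extension rate ≈ 59.1 / 510 = 0.116 mm/year.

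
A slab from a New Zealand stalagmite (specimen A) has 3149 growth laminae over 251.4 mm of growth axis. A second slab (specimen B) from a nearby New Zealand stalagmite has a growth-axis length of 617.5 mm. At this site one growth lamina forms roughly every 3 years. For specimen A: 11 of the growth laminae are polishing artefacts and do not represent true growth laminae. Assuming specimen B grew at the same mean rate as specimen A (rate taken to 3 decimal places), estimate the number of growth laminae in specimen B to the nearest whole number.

Specimen A: after corrections the count is 3149 − 11 = 3138 growth laminae.
Specimen A: at 3 years per growth lamina, 3138 × 3 = 9414 years.
A: Mean rate = 251.4 mm / 9414 years ≈ 0.027 mm/year.
B spans 617.5 / 0.027 = 22870.37 years; at 3 years per growth lamina that is 22870.37 / 3 ≈ 7623 growth laminae.

7623 growth laminae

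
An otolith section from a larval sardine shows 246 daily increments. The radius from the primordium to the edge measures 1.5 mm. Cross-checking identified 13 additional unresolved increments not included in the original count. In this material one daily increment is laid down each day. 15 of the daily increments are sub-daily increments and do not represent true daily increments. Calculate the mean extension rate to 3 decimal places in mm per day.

True daily increment count = 246 − 15 + 13 = 244.
Mean rate = 1.5 mm / 244 days ≈ 0.006 mm per day.

0.006 mm per day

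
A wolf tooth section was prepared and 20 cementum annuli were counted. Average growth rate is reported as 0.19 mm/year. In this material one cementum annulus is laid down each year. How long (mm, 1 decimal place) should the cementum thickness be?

The record spans 20 years at 0.19 mm per year.
Predicted length = 0.19 mm/year × 20 years = 3.8 mm.

3.8 mm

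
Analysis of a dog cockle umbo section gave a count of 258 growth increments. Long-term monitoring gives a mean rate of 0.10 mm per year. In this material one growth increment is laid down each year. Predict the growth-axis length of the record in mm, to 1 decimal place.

25.8 mm

258 years of growth are recorded.
Length ≈ 0.10 × 258 = 25.8 mm.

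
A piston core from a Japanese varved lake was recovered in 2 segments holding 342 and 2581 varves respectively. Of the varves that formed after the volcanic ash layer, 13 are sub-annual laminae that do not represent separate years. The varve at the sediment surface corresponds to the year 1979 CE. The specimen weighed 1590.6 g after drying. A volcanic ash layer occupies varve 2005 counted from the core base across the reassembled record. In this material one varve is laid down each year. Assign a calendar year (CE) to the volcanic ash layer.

1074 CE

Total varves = 342 + 2581 = 2923.
2923 − 2005 = 918 varves lie beyond the volcanic ash layer toward the sediment surface.
Excluding 13 false varves: 918 − 13 = 905.
The varve at the sediment surface is 1979 CE, so the volcanic ash layer dates to 1979 − 905 = 1074 CE.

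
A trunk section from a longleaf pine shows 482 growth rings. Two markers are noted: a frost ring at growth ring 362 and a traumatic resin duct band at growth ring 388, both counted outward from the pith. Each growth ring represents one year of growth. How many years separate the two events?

The two markers are separated by 388 − 362 = 26 growth rings.
At one growth ring per year, 26 years elapsed between them.

26 years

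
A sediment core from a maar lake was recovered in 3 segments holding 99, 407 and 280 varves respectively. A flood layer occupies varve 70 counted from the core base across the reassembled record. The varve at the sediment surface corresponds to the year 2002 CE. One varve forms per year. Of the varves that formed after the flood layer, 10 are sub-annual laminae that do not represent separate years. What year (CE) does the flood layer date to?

1296 CE

Total varves = 99 + 407 + 280 = 786.
786 − 70 = 716 varves lie beyond the flood layer toward the sediment surface.
Excluding 10 false varves: 716 − 10 = 706.
2002 − 706 = 1296 CE.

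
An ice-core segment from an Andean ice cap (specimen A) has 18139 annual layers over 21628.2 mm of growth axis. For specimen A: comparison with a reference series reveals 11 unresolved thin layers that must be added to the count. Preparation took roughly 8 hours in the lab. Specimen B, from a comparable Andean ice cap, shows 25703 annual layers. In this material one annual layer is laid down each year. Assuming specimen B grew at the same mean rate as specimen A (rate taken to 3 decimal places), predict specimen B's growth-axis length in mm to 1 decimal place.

30638.0 mm

Specimen A: adjusted count: 18139 + 11 = 18150 annual layers.
A: 21628.2 mm over 18150 years gives 21628.2 / 18150 ≈ 1.192 mm/year.
B's length ≈ 1.192 × 25703 = 30638.0 mm.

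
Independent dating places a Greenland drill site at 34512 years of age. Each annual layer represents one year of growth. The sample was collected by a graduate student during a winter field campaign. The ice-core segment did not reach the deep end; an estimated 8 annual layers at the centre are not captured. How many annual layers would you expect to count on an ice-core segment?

One annual layer per year gives 34512 annual layers over 34512 years.
34512 − 8 missed = 34504 annual layers expected in the prepared section.

34504 annual layers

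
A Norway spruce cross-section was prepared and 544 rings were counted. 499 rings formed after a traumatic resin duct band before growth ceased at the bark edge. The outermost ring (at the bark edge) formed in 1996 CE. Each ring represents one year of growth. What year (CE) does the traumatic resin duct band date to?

There are 499 rings younger than the traumatic resin duct band.
1996 − 499 = 1497 CE.

1497 CE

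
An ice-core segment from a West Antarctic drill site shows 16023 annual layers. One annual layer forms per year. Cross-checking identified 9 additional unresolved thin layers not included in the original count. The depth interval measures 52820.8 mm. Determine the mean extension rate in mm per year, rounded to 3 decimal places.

After corrections the count is 16023 + 9 = 16032 annual layers.
Mean rate = 52820.8 mm / 16032 years ≈ 3.295 mm per year.

3.295 mm per year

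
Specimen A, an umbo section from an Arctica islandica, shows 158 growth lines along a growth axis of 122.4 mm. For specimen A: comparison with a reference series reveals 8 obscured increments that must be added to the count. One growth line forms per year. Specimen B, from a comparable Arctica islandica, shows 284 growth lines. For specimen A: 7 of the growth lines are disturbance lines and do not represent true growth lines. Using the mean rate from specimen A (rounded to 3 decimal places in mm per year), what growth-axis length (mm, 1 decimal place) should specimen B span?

218.7 mm

Specimen A: adjusted count: 158 − 7 + 8 = 159 growth lines.
A: 122.4 mm over 159 years gives 122.4 / 159 ≈ 0.770 mm/year.
For B, 0.770 mm/year × 284 years = 218.7 mm.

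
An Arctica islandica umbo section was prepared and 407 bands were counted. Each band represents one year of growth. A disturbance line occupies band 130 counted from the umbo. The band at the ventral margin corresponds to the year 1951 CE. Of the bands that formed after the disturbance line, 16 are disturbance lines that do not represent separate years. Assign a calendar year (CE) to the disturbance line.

1690 CE

The disturbance line sits at band 130 from the umbo, so 407 − 130 = 277 bands formed after it.
277 − 16 false = 261 true bands after the disturbance line.
1951 − 261 = 1690 CE.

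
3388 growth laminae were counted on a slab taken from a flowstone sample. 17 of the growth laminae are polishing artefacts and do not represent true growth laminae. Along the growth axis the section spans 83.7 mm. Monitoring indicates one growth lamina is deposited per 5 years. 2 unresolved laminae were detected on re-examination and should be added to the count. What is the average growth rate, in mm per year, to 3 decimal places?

0.005 mm per year

Adjusted count: 3388 − 17 + 2 = 3373 growth laminae.
Multiplying by 5 years per growth lamina: 3373 × 5 = 16865 years.
Mean rate = 83.7 mm / 16865 years ≈ 0.005 mm per year.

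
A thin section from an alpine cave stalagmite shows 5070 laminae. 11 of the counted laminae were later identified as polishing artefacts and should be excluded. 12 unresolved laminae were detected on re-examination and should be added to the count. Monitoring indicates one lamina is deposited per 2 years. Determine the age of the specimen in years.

10142 years

True lamina count = 5070 − 11 + 12 = 5071.
At 2 years per lamina, 5071 × 2 = 10142 years.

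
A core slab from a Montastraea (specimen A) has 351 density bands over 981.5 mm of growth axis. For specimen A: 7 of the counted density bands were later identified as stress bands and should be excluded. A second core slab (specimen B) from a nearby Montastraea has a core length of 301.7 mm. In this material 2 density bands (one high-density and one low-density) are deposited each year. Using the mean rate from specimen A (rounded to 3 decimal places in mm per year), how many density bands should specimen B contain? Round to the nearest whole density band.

Specimen A: adjusted count: 351 − 7 = 344 density bands.
Specimen A: dividing by 2 density bands per year: 344 / 2 = 172 years.
A: Extension rate ≈ 981.5 / 172 = 5.706 mm per year.
Specimen B: 301.7 mm / 5.706 mm per year = 52.87 years; at 2 density bands per year that is 52.87 × 2 ≈ 106 density bands.

106 density bands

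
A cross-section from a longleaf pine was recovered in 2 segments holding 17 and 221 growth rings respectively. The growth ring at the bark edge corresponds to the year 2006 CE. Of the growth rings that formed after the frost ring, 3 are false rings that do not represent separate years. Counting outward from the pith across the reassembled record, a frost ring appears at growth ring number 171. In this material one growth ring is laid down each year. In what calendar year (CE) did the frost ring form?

1942 CE

Total growth rings = 17 + 221 = 238.
238 − 171 = 67 growth rings lie beyond the frost ring toward the bark edge.
67 − 3 false = 64 true growth rings after the frost ring.
2006 − 64 = 1942 CE.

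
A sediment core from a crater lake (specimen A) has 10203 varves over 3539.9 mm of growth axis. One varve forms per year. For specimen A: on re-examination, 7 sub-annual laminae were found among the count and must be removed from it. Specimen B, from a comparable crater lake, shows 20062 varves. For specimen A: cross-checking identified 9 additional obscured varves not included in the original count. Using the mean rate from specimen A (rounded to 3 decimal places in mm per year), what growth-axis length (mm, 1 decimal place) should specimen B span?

Specimen A: true varve count = 10203 − 7 + 9 = 10205.
A: Mean rate = 3539.9 mm / 10205 years ≈ 0.347 mm/year.
B's length ≈ 0.347 × 20062 = 6961.5 mm.

6961.5 mm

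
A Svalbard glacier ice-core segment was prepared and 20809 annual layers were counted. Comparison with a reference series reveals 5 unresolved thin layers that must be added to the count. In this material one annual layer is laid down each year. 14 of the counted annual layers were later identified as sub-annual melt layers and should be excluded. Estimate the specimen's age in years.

Correcting the raw count gives 20809 − 14 + 5 = 20800 true annual layers.
At one annual layer per year, that is 20800 years.

20800 years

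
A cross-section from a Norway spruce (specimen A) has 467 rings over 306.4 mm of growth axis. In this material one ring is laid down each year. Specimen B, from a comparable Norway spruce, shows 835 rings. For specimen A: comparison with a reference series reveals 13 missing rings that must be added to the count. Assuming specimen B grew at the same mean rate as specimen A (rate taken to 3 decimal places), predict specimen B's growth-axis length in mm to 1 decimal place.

Specimen A: correcting the raw count gives 467 + 13 = 480 true rings.
A: Mean rate = 306.4 mm / 480 years ≈ 0.638 mm/yr.
Length of B = 0.638 × 835 = 532.7 mm.

532.7 mm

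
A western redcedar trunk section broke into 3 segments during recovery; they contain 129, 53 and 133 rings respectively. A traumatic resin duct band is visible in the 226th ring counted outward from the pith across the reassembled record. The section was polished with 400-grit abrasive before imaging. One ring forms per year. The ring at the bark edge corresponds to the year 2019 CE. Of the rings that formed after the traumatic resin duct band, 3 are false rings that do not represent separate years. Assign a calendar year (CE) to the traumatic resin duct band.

1933 CE

Total rings = 129 + 53 + 133 = 315.
315 − 226 = 89 rings lie beyond the traumatic resin duct band toward the bark edge.
Removing the 3 false rings leaves 89 − 3 = 86 true rings beyond the traumatic resin duct band.
Counting back 86 years from 2019 CE places the traumatic resin duct band in 2019 − 86 = 1933 CE.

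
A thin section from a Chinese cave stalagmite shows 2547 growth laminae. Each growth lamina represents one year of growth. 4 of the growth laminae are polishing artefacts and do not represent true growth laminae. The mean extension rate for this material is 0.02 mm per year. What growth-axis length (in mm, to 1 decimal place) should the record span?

50.9 mm

Adjusted count: 2547 − 4 = 2543 growth laminae.
2543 years at 0.02 mm/year gives 0.02 × 2543 = 50.9 mm.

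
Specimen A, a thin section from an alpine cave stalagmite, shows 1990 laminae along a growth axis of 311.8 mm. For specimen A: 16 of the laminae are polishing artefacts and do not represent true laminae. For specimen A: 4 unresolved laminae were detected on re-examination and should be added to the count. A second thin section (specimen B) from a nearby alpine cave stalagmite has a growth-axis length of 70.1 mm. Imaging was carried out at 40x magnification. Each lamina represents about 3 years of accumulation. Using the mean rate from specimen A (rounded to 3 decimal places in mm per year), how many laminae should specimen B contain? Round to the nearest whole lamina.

441 laminae

Specimen A: true lamina count = 1990 − 16 + 4 = 1978.
Specimen A: 1978 laminae at 3 years each span 1978 × 3 = 5934 years.
A: Extension rate ≈ 311.8 / 5934 = 0.053 mm/year.
B spans 70.1 / 0.053 = 1322.64 years; at 3 years per lamina that is 1322.64 / 3 ≈ 441 laminae.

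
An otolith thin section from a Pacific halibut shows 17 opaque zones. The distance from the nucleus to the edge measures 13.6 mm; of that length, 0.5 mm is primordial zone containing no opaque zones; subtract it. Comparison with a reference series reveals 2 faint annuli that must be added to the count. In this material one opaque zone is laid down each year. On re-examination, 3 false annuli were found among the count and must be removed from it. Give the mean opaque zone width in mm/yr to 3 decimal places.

0.819 mm/yr

Correcting the raw count gives 17 − 3 + 2 = 16 true opaque zones.
Net length = 13.6 − 0.5 = 13.1 mm.
13.1 mm over 16 years gives 13.1 / 16 ≈ 0.819 mm/yr.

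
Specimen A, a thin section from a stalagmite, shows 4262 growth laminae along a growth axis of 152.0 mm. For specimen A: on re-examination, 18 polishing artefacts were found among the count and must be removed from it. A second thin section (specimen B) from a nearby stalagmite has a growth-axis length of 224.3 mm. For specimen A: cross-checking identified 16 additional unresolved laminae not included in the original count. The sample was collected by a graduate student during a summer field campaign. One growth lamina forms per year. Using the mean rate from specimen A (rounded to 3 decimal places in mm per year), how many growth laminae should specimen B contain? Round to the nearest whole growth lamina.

Specimen A: correcting the raw count gives 4262 − 18 + 16 = 4260 true growth laminae.
A: 152.0 mm over 4260 years gives 152.0 / 4260 ≈ 0.036 mm/year.
Specimen B: 224.3 mm / 0.036 mm per year = 6230.56 years ≈ 6231 growth laminae.

6231 growth laminae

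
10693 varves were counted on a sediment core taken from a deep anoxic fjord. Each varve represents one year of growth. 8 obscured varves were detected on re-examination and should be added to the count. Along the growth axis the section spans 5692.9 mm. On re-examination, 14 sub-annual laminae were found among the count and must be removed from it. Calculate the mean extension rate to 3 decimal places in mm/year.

After corrections the count is 10693 − 14 + 8 = 10687 varves.
Mean rate = 5692.9 mm / 10687 years ≈ 0.533 mm/year.

0.533 mm/year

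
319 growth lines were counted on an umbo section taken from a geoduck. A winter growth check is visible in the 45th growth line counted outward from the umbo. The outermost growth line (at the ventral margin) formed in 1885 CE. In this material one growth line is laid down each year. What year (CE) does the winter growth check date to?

The winter growth check sits at growth line 45 from the umbo, so 319 − 45 = 274 growth lines formed after it.
Counting back 274 years from 1885 CE places the winter growth check in 1885 − 274 = 1611 CE.

1611 CE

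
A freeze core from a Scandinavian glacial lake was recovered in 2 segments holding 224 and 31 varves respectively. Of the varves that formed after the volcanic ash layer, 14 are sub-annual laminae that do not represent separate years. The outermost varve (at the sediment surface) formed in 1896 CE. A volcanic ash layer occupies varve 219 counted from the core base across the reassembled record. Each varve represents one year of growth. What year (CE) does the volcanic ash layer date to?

Total varves = 224 + 31 = 255.
Between varve 219 and the sediment surface there are 255 − 219 = 36 varves.
Removing the 14 false varves leaves 36 − 14 = 22 true varves beyond the volcanic ash layer.
1896 − 22 = 1874 CE.

1874 CE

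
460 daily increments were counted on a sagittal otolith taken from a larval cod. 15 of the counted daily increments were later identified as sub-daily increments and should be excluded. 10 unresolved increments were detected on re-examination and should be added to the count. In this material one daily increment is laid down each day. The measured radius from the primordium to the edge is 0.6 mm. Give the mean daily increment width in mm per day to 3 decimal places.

True daily increment count = 460 − 15 + 10 = 455.
Mean rate = 0.6 mm / 455 days ≈ 0.001 mm per day.

0.001 mm per day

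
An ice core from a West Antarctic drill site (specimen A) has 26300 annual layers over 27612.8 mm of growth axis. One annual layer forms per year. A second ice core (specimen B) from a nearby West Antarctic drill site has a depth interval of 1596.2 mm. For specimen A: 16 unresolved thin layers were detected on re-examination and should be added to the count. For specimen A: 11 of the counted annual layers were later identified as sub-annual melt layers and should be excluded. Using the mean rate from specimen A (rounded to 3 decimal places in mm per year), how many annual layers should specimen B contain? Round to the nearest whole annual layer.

Specimen A: correcting the raw count gives 26300 − 11 + 16 = 26305 true annual layers.
A: 27612.8 mm over 26305 years gives 27612.8 / 26305 ≈ 1.050 mm/year.
B spans 1596.2 / 1.050 = 1520.19 years ≈ 1520 annual layers.

1520 annual layers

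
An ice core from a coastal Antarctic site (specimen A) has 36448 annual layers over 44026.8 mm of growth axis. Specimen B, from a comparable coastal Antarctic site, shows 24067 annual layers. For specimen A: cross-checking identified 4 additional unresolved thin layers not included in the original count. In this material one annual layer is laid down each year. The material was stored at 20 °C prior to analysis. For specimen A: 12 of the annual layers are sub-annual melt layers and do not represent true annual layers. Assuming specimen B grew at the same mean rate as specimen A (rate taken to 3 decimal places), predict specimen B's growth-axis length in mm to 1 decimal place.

Specimen A: after corrections the count is 36448 − 12 + 4 = 36440 annual layers.
A: Extension rate ≈ 44026.8 / 36440 = 1.208 mm/yr.
For B, 1.208 mm/year × 24067 years = 29072.9 mm.

29072.9 mm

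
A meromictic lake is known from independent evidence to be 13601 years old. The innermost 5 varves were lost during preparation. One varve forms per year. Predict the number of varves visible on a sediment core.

13596 varves

At one varve per year, 13601 years correspond to 13601 varves.
Subtracting the 5 varves not captured gives 13601 − 5 = 13596 varves in the record.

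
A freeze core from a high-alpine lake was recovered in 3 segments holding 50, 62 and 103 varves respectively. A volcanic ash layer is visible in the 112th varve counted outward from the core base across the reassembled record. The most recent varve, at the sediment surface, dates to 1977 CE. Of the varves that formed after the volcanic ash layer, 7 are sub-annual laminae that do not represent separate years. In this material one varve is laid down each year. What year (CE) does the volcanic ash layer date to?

1881 CE

Total varves = 50 + 62 + 103 = 215.
The volcanic ash layer sits at varve 112 from the core base, so 215 − 112 = 103 varves formed after it.
Excluding 7 false varves: 103 − 7 = 96.
Counting back 96 years from 1977 CE places the volcanic ash layer in 1977 − 96 = 1881 CE.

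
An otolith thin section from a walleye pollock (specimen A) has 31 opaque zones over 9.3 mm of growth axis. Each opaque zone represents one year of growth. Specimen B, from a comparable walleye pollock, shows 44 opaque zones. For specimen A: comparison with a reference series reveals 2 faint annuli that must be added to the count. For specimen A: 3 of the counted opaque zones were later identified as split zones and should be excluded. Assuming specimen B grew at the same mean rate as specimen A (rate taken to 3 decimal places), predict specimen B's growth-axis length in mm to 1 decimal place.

Specimen A: adjusted count: 31 − 3 + 2 = 30 opaque zones.
A: 9.3 mm over 30 years gives 9.3 / 30 ≈ 0.310 mm per year.
Length of B = 0.310 × 44 = 13.6 mm.

13.6 mm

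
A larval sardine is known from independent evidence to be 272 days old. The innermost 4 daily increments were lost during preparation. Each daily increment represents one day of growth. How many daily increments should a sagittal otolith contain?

At one daily increment per day, 272 days correspond to 272 daily increments.
272 − 4 missed = 268 daily increments expected in the prepared section.

268 daily increments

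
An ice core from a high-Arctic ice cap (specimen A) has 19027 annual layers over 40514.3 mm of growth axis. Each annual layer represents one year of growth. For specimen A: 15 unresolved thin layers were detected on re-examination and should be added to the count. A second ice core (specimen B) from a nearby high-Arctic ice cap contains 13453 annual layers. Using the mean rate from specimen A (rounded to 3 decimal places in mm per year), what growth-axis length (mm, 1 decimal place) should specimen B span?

Specimen A: correcting the raw count gives 19027 + 15 = 19042 true annual layers.
A: Extension rate ≈ 40514.3 / 19042 = 2.128 mm/yr.
For B, 2.128 mm/year × 13453 years = 28628.0 mm.

28628.0 mm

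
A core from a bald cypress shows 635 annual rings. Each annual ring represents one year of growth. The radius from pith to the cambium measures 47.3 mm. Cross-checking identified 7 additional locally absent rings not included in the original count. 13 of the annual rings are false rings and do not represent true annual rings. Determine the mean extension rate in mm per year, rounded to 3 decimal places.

0.075 mm per year

Correcting the raw count gives 635 − 13 + 7 = 629 true annual rings.
Mean rate = 47.3 mm / 629 years ≈ 0.075 mm per year.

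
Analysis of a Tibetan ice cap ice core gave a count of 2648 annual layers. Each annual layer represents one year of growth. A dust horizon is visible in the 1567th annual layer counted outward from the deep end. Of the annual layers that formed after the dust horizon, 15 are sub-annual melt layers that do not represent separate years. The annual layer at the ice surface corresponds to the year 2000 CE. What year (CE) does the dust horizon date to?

2648 − 1567 = 1081 annual layers lie beyond the dust horizon toward the ice surface.
Excluding 15 false annual layers: 1081 − 15 = 1066.
The annual layer at the ice surface is 2000 CE, so the dust horizon dates to 2000 − 1066 = 934 CE.

934 CE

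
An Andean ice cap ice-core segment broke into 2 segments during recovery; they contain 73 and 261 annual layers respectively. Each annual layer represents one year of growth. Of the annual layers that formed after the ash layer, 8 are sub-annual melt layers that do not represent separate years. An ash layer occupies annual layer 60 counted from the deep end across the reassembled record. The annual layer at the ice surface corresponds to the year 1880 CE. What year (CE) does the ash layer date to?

1614 CE

Total annual layers = 73 + 261 = 334.
334 − 60 = 274 annual layers lie beyond the ash layer toward the ice surface.
Removing the 8 false annual layers leaves 274 − 8 = 266 true annual layers beyond the ash layer.
1880 − 266 = 1614 CE.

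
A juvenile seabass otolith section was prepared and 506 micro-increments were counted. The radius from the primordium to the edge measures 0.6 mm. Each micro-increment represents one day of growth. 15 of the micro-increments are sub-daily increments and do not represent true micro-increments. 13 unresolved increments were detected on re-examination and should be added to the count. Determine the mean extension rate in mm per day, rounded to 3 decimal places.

Correcting the raw count gives 506 − 15 + 13 = 504 true micro-increments.
Mean rate = 0.6 mm / 504 days ≈ 0.001 mm per day.

0.001 mm per day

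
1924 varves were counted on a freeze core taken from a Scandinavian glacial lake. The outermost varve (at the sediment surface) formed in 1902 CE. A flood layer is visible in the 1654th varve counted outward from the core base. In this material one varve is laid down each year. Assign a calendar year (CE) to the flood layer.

1632 CE

The flood layer sits at varve 1654 from the core base, so 1924 − 1654 = 270 varves formed after it.
Counting back 270 years from 1902 CE places the flood layer in 1902 − 270 = 1632 CE.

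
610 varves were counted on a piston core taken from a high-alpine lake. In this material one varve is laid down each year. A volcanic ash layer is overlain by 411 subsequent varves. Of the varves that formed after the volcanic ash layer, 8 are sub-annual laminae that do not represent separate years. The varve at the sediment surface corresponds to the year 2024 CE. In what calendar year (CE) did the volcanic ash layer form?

1621 CE

There are 411 varves younger than the volcanic ash layer.
Removing the 8 false varves leaves 411 − 8 = 403 true varves beyond the volcanic ash layer.
Counting back 403 years from 2024 CE places the volcanic ash layer in 2024 − 403 = 1621 CE.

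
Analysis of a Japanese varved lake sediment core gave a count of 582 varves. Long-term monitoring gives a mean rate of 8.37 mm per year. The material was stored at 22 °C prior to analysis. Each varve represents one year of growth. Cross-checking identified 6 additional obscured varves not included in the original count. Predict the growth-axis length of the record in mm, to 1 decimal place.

After corrections the count is 582 + 6 = 588 varves.
Length ≈ 8.37 × 588 = 4921.6 mm.

4921.6 mm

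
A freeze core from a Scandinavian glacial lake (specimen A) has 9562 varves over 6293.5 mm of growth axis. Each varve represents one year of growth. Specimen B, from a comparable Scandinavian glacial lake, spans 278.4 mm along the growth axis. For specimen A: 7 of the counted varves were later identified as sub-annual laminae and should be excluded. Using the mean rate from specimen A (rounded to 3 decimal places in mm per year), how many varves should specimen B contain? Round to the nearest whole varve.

Specimen A: after corrections the count is 9562 − 7 = 9555 varves.
A: Mean rate = 6293.5 mm / 9555 years ≈ 0.659 mm per year.
B spans 278.4 / 0.659 = 422.46 years ≈ 422 varves.

422 varves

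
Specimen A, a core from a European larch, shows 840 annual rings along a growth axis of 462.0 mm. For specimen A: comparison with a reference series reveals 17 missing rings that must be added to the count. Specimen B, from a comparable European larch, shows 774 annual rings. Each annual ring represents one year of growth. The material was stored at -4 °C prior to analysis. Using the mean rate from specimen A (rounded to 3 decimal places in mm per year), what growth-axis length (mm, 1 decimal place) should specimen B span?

417.2 mm

Specimen A: after corrections the count is 840 + 17 = 857 annual rings.
A: 462.0 mm over 857 years gives 462.0 / 857 ≈ 0.539 mm per year.
Length of B = 0.539 × 774 = 417.2 mm.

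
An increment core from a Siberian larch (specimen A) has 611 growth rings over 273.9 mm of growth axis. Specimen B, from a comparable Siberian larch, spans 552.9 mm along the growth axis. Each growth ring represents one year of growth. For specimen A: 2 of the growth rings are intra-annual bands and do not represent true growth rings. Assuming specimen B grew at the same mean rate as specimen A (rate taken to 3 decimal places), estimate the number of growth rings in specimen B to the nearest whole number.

Specimen A: adjusted count: 611 − 2 = 609 growth rings.
A: Extension rate ≈ 273.9 / 609 = 0.450 mm per year.
B spans 552.9 / 0.450 = 1228.67 years ≈ 1229 growth rings.

1229 growth rings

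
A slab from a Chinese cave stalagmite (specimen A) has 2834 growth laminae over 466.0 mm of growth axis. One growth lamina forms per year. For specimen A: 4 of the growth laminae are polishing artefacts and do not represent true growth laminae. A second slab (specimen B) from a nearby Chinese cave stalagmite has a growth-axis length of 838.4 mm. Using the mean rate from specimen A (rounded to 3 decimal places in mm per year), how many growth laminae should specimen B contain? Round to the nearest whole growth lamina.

5081 growth laminae

Specimen A: after corrections the count is 2834 − 4 = 2830 growth laminae.
A: Extension rate ≈ 466.0 / 2830 = 0.165 mm per year.
For B, 838.4 / 0.165 = 5081.21 years ≈ 5081 growth laminae.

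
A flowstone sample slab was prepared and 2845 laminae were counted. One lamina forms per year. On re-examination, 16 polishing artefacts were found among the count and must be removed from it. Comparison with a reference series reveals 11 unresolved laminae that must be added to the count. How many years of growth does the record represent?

2840 years

Adjusted count: 2845 − 16 + 11 = 2840 laminae.
One lamina per year makes the duration 2840 years.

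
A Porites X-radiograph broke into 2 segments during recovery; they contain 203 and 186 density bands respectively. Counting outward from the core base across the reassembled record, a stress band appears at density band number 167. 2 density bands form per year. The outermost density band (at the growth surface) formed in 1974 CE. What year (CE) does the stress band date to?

1863 CE

Total density bands = 203 + 186 = 389.
389 − 167 = 222 density bands lie beyond the stress band toward the growth surface.
222 density bands at 2 per year is 222 / 2 = 111 years.
The density band at the growth surface is 1974 CE, so the stress band dates to 1974 − 111 = 1863 CE.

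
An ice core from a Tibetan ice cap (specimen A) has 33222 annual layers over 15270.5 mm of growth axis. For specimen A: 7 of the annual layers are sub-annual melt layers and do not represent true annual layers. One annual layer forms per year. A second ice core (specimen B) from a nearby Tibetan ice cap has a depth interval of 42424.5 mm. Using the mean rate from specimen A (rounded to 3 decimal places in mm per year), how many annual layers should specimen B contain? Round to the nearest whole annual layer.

92227 annual layers

Specimen A: adjusted count: 33222 − 7 = 33215 annual layers.
A: Mean rate = 15270.5 mm / 33215 years ≈ 0.460 mm per year.
Specimen B: 42424.5 mm / 0.460 mm per year = 92227.17 years ≈ 92227 annual layers.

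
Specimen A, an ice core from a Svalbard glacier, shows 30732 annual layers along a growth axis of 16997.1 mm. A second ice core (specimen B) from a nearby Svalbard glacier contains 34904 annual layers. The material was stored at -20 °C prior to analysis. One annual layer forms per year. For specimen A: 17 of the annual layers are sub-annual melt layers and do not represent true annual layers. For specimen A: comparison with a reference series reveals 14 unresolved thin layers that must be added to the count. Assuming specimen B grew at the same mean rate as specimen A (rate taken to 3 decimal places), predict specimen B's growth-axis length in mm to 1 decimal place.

Specimen A: correcting the raw count gives 30732 − 17 + 14 = 30729 true annual layers.
A: Mean rate = 16997.1 mm / 30729 years ≈ 0.553 mm/yr.
For B, 0.553 mm/year × 34904 years = 19301.9 mm.

19301.9 mm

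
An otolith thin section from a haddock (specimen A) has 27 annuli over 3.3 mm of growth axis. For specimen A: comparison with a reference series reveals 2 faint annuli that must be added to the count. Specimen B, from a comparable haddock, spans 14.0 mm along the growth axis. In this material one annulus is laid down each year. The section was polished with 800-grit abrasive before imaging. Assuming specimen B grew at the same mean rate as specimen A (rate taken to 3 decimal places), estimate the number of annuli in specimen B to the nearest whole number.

123 annuli

Specimen A: adjusted count: 27 + 2 = 29 annuli.
A: 3.3 mm over 29 years gives 3.3 / 29 ≈ 0.114 mm/year.
For B, 14.0 / 0.114 = 122.81 years ≈ 123 annuli.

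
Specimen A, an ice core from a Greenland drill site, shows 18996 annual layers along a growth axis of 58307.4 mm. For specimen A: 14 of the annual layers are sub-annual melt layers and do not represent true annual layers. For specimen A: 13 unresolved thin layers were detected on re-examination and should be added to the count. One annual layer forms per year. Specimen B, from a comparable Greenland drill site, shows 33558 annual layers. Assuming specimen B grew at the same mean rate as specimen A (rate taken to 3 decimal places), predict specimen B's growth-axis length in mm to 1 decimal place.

103023.1 mm

Specimen A: after corrections the count is 18996 − 14 + 13 = 18995 annual layers.
A: 58307.4 mm over 18995 years gives 58307.4 / 18995 ≈ 3.070 mm per year.
Length of B = 3.070 × 33558 = 103023.1 mm.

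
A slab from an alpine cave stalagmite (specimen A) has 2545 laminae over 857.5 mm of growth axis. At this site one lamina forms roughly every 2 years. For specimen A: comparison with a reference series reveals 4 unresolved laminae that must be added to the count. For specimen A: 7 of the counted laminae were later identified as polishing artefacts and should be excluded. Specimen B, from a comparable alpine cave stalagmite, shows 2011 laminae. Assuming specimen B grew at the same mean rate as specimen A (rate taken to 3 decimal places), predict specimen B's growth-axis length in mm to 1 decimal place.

Specimen A: after corrections the count is 2545 − 7 + 4 = 2542 laminae.
Specimen A: multiplying by 2 years per lamina: 2542 × 2 = 5084 years.
A: Extension rate ≈ 857.5 / 5084 = 0.169 mm/year.
Specimen B: 2011 laminae at 2 years each span 2011 × 2 = 4022 years. For B, 0.169 mm/year × 4022 years = 679.7 mm.

679.7 mm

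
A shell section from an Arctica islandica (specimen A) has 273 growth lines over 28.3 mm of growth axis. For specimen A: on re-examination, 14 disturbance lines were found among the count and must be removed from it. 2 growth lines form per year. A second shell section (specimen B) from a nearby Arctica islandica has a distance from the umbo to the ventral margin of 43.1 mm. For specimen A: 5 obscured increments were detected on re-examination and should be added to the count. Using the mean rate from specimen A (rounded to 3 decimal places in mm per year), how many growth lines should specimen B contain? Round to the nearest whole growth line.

Specimen A: true growth line count = 273 − 14 + 5 = 264.
Specimen A: with 2 growth lines per year, 264 / 2 = 132 years.
A: 28.3 mm over 132 years gives 28.3 / 132 ≈ 0.214 mm per year.
B spans 43.1 / 0.214 = 201.40 years; at 2 growth lines per year that is 201.40 × 2 ≈ 403 growth lines.

403 growth lines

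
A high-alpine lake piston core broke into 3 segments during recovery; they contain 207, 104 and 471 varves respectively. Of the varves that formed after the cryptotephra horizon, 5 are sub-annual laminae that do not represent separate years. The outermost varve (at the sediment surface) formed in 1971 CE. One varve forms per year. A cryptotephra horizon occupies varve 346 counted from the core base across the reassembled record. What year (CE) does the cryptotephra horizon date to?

Total varves = 207 + 104 + 471 = 782.
The cryptotephra horizon sits at varve 346 from the core base, so 782 − 346 = 436 varves formed after it.
Excluding 5 false varves: 436 − 5 = 431.
1971 − 431 = 1540 CE.

1540 CE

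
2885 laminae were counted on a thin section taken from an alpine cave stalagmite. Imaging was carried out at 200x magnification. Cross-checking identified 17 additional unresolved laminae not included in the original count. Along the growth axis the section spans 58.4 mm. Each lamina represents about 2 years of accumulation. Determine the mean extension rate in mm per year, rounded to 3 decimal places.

Correcting the raw count gives 2885 + 17 = 2902 true laminae.
2902 laminae at 2 years each span 2902 × 2 = 5804 years.
58.4 mm over 5804 years gives 58.4 / 5804 ≈ 0.010 mm per year.

0.010 mm per year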